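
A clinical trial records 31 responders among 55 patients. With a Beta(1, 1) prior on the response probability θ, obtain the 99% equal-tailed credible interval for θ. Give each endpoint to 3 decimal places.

Posterior: Beta(1+31, 1+24) = Beta(32, 25).
Equal-tailed 99% interval: the 0.005 and 0.995 quantiles of Beta(32, 25).
Posterior mean ≈ 0.561, SD ≈ 0.065; a Normal approximation gives roughly [0.394, 0.729].
Exact: F⁻¹(0.005) = 0.392; F⁻¹(0.995) = 0.723.

[0.392, 0.723]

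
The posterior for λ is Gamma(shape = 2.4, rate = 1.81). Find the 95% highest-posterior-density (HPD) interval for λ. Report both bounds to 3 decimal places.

The posterior is unimodal and skewed, so the HPD interval has equal density at both endpoints and is the shortest 95% interval.
Solving f(0.068) = f(3.001) with F(3.001) − F(0.068) = 0.95 gives [0.068, 3.001].
For comparison, the equal-tailed interval is [0.209, 3.453]; the HPD is narrower and shifted toward the mode.

[0.068, 3.001]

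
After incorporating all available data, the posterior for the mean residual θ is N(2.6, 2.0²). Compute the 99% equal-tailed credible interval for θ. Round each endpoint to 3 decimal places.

[-2.552, 7.752]

The posterior is symmetric, so the 99% equal-tailed interval is θ = 2.6 ± z·2.0 with z = 2.576.
Half-width: 2.576 × 2.0 = 5.152.
2.6 − 5.152 = -2.552; 2.6 + 5.152 = 7.752.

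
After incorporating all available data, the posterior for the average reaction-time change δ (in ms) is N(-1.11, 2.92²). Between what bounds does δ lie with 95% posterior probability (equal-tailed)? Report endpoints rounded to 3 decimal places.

[-6.833, 4.613]

The posterior is symmetric, so the 95% equal-tailed interval is δ = -1.11 ± z·2.92 with z = 1.960.
Half-width: 1.960 × 2.92 = 5.723.
-1.11 − 5.723 = -6.833; -1.11 + 5.723 = 4.613.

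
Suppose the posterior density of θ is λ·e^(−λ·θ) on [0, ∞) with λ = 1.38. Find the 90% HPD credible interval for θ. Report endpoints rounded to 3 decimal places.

The exponential density is strictly decreasing on [0, ∞), so the HPD interval is anchored at 0: [0, q] with P(θ ≤ q) = 0.90.
q = −ln(1 − 0.90) / 1.38 = 2.3026 / 1.38 = 1.669.

[0.000, 1.669]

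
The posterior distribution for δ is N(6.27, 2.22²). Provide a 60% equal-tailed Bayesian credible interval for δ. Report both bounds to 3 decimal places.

The posterior is symmetric, so the 60% equal-tailed interval is δ = 6.27 ± z·2.22 with z = 0.842.
Half-width: 0.842 × 2.22 = 1.868.
6.27 − 1.868 = 4.402; 6.27 + 1.868 = 8.138.

[4.402, 8.138]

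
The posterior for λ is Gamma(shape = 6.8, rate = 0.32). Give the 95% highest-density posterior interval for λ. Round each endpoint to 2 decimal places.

The posterior is unimodal and skewed, so the HPD interval has equal density at both endpoints and is the shortest 95% interval.
Solving f(6.97) = f(37.45) with F(37.45) − F(6.97) = 0.95 gives [6.97, 37.45].
For comparison, the equal-tailed interval is [8.40, 39.95]; the HPD is narrower and shifted toward the mode.

[6.97, 37.45]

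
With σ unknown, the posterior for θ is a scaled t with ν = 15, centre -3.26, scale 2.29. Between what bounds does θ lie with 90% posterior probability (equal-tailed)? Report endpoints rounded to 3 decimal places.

The t_15 distribution is symmetric; the 90% interval is -3.26 ± t·2.29 with t_{0.95,15} = 1.753.
Half-width: 1.753 × 2.29 = 4.014.
-3.26 − 4.014 = -7.274; -3.26 + 4.014 = 0.754.

[-7.274, 0.754]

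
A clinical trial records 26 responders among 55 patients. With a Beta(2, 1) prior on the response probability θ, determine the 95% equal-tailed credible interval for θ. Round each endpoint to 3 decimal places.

Posterior: Beta(2+26, 1+29) = Beta(28, 30).
Equal-tailed 95% interval: the 0.025 and 0.975 quantiles of Beta(28, 30).
Posterior mean ≈ 0.483, SD ≈ 0.065; a Normal approximation gives roughly [0.355, 0.610].
Exact: F⁻¹(0.025) = 0.356; F⁻¹(0.975) = 0.610.

[0.356, 0.610]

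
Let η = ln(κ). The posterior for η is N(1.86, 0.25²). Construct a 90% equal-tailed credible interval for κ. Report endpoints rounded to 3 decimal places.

On the log scale the 90% interval is 1.86 ± 1.645 × 0.25 = [1.4488, 2.2712].
Exponentiate: [e^1.4488, e^2.2712] = [4.258, 9.691].

[4.258, 9.691]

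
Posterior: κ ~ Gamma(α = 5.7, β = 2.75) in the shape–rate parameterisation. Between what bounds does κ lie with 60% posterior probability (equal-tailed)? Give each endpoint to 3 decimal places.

[1.330, 2.746]

Posterior: Gamma(shape 5.7, rate 2.75).
Equal-tailed 60% interval: Gamma(5.7, 2.75) quantiles at 0.2 and 0.8.
Posterior mean ≈ 2.073, SD ≈ 0.868; a Normal approximation gives roughly [1.342, 2.803].
Exact: lower = 1.330; upper = 2.746.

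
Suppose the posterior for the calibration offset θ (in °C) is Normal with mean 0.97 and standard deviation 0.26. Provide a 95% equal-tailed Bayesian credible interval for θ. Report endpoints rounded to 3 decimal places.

The posterior is symmetric, so the 95% equal-tailed interval is θ = 0.97 ± z·0.26 with z = 1.960.
Half-width: 1.960 × 0.26 = 0.510.
0.97 − 0.510 = 0.460; 0.97 + 0.510 = 1.480.

[0.460, 1.480]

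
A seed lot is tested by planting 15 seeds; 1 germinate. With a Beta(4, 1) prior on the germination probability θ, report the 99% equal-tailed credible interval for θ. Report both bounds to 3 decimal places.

Posterior: Beta(4+1, 1+14) = Beta(5, 15).
Equal-tailed 99% interval: the 0.005 and 0.995 quantiles of Beta(5, 15).
Posterior mean ≈ 0.250, SD ≈ 0.094; a Normal approximation gives roughly [0.007, 0.493].
Exact: F⁻¹(0.005) = 0.062; F⁻¹(0.995) = 0.527.

[0.062, 0.527]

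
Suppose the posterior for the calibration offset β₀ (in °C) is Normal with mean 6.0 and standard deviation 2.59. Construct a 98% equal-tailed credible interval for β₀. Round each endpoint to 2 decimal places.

The posterior is symmetric, so the 98% equal-tailed interval is β₀ = 6.0 ± z·2.59 with z = 2.326.
Half-width: 2.326 × 2.59 = 6.03.
6.0 − 6.03 = -0.03; 6.0 + 6.03 = 12.03.

[-0.03, 12.03]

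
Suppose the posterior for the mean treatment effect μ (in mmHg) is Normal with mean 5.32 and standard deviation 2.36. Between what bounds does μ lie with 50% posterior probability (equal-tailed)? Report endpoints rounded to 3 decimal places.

[3.728, 6.912]

The posterior is symmetric, so the 50% equal-tailed interval is μ = 5.32 ± z·2.36 with z = 0.674.
Half-width: 0.674 × 2.36 = 1.592.
5.32 − 1.592 = 3.728; 5.32 + 1.592 = 6.912.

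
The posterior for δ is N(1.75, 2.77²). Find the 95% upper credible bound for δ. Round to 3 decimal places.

Need U with P(δ ≤ U) = 0.95: U = 1.75 + z_{0.05}·2.77.
z = 1.645; U = 1.75 + 1.645 × 2.77 = 6.306.

6.306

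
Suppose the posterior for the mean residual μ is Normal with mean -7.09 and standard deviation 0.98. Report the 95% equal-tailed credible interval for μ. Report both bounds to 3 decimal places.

The posterior is symmetric, so the 95% equal-tailed interval is μ = -7.09 ± z·0.98 with z = 1.960.
Half-width: 1.960 × 0.98 = 1.921.
-7.09 − 1.921 = -9.011; -7.09 + 1.921 = -5.169.

[-9.011, -5.169]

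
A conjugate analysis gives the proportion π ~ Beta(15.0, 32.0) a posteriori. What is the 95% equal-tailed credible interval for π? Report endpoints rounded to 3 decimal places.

[0.195, 0.458]

Posterior: Beta(15.0, 32.0).
Equal-tailed 95% interval: the 0.025 and 0.975 quantiles of Beta(15.0, 32.0).
Posterior mean ≈ 0.319, SD ≈ 0.067; a Normal approximation gives roughly [0.187, 0.451].
Exact: F⁻¹(0.025) = 0.195; F⁻¹(0.975) = 0.458.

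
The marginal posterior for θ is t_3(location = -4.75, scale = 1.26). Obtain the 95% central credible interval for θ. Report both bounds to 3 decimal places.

The t_3 distribution is symmetric; the 95% interval is -4.75 ± t·1.26 with t_{0.975,3} = 3.182.
Half-width: 3.182 × 1.26 = 4.010.
-4.75 − 4.010 = -8.760; -4.75 + 4.010 = -0.740.

[-8.760, -0.740]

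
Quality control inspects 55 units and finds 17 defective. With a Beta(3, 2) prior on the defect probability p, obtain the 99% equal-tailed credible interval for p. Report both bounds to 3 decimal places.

Posterior: Beta(3+17, 2+38) = Beta(20, 40).
Equal-tailed 99% interval: the 0.005 and 0.995 quantiles of Beta(20, 40).
Posterior mean ≈ 0.333, SD ≈ 0.060; a Normal approximation gives roughly [0.178, 0.489].
Exact: F⁻¹(0.005) = 0.190; F⁻¹(0.995) = 0.497.

[0.190, 0.497]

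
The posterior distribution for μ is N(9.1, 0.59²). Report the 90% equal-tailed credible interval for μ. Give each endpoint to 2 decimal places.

[8.13, 10.07]

The posterior is symmetric, so the 90% equal-tailed interval is μ = 9.1 ± z·0.59 with z = 1.645.
Half-width: 1.645 × 0.59 = 0.97.
9.1 − 0.97 = 8.13; 9.1 + 0.97 = 10.07.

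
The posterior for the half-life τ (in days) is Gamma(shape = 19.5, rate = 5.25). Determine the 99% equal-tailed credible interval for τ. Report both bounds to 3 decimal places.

[1.904, 6.236]

Posterior: Gamma(shape 19.5, rate 5.25).
Equal-tailed 99% interval: Gamma(19.5, 5.25) quantiles at 0.005 and 0.995.
Posterior mean ≈ 3.714, SD ≈ 0.841; a Normal approximation gives roughly [1.548, 5.881].
Exact: lower = 1.904; upper = 6.236.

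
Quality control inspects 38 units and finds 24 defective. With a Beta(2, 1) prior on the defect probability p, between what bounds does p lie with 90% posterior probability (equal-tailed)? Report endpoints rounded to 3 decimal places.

[0.508, 0.753]

Posterior: Beta(2+24, 1+14) = Beta(26, 15).
Equal-tailed 90% interval: the 0.05 and 0.95 quantiles of Beta(26, 15).
Posterior mean ≈ 0.634, SD ≈ 0.074; a Normal approximation gives roughly [0.512, 0.756].
Exact: F⁻¹(0.05) = 0.508; F⁻¹(0.95) = 0.753.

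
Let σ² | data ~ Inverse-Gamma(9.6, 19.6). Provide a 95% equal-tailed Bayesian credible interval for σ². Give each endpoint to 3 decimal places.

[1.184, 4.335]

Inverse-Gamma(9.6, 19.6) quantiles: F⁻¹(0.025) and F⁻¹(0.975).
Equivalently, 1/σ² ~ Gamma(9.6, rate = 19.6); invert its 0.975 and 0.025 quantiles.
Posterior mean ≈ 2.279, SD ≈ 0.827; a Normal approximation gives roughly [0.659, 3.899].
Exact: lower = 1.184; upper = 4.335.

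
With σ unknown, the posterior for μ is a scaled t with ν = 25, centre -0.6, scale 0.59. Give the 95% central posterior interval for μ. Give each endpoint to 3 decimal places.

[-1.815, 0.615]

The t_25 distribution is symmetric; the 95% interval is -0.6 ± t·0.59 with t_{0.975,25} = 2.060.
Half-width: 2.060 × 0.59 = 1.215.
-0.6 − 1.215 = -1.815; -0.6 + 1.215 = 0.615.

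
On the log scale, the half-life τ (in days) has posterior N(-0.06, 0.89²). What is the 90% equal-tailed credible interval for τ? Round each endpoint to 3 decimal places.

On the log scale the 90% interval is -0.06 ± 1.645 × 0.89 = [-1.5239, 1.4039].
Exponentiate: [e^-1.5239, e^1.4039] = [0.218, 4.071].

[0.218, 4.071]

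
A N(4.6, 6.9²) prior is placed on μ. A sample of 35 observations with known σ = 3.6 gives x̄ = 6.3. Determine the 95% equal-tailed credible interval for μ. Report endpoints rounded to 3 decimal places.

[5.099, 7.475]

Posterior precision = 1/6.9² + 35/3.6² = 0.0210 + 2.7006 = 2.7216, so posterior SD = 0.6062.
Posterior mean = (4.6/6.9² + 35·6.3/3.6²) / 2.7216 = 6.2869.
Interval: 6.2869 ± 1.960 × 0.6062 → [5.099, 7.475].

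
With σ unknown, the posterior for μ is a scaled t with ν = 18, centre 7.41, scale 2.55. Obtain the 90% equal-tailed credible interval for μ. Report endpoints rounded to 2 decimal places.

The t_18 distribution is symmetric; the 90% interval is 7.41 ± t·2.55 with t_{0.95,18} = 1.734.
Half-width: 1.734 × 2.55 = 4.42.
7.41 − 4.42 = 2.99; 7.41 + 4.42 = 11.83.

[2.99, 11.83]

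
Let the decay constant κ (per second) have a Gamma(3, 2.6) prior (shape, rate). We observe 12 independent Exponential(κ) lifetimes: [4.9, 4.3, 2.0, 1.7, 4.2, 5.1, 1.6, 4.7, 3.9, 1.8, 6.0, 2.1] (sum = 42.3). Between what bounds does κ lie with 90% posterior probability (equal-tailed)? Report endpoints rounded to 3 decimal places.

[0.206, 0.487]

Posterior: Gamma(3+12, 2.6+42.3) = Gamma(15, 44.9) (shape, rate).
Equal-tailed 90% interval: Gamma(15, 44.9) quantiles at 0.05 and 0.95.
Posterior mean ≈ 0.334, SD ≈ 0.086; a Normal approximation gives roughly [0.192, 0.476].
Exact: lower = 0.206; upper = 0.487.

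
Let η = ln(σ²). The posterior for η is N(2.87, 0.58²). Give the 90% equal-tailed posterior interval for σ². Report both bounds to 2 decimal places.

[6.79, 45.79]

On the log scale the 90% interval is 2.87 ± 1.645 × 0.58 = [1.9160, 3.8240].
Exponentiate: [e^1.9160, e^3.8240] = [6.79, 45.79].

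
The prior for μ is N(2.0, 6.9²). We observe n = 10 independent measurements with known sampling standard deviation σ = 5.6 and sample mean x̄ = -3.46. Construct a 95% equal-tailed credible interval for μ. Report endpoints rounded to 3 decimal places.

[-6.484, 0.239]

Posterior precision = 1/6.9² + 10/5.6² = 0.0210 + 0.3189 = 0.3399, so posterior SD = 1.7153.
Posterior mean = (2.0/6.9² + 10·-3.46/5.6²) / 0.3399 = -3.1226.
Interval: -3.1226 ± 1.960 × 1.7153 → [-6.484, 0.239].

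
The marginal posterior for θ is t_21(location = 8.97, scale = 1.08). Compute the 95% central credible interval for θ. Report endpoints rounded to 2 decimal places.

[6.72, 11.22]

The t_21 distribution is symmetric; the 95% interval is 8.97 ± t·1.08 with t_{0.975,21} = 2.080.
Half-width: 2.080 × 1.08 = 2.25.
8.97 − 2.25 = 6.72; 8.97 + 2.25 = 11.22.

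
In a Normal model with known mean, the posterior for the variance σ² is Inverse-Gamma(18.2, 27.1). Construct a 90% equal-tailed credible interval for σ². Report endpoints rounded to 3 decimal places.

Inverse-Gamma(18.2, 27.1) quantiles: F⁻¹(0.05) and F⁻¹(0.95).
Equivalently, 1/σ² ~ Gamma(18.2, rate = 27.1); invert its 0.95 and 0.05 quantiles.
Posterior mean ≈ 1.576, SD ≈ 0.391; a Normal approximation gives roughly [0.932, 2.219].
Exact: lower = 1.053; upper = 2.298.

[1.053, 2.298]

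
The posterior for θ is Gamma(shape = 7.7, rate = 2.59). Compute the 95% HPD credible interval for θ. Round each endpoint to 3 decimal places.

The posterior is unimodal and skewed, so the HPD interval has equal density at both endpoints and is the shortest 95% interval.
Solving f(1.075) = f(5.106) with F(5.106) − F(1.075) = 0.95 gives [1.075, 5.106].
For comparison, the equal-tailed interval is [1.258, 5.412]; the HPD is narrower and shifted toward the mode.

[1.075, 5.106]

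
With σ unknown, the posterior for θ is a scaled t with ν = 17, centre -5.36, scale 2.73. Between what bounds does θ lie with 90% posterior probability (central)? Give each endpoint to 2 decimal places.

The t_17 distribution is symmetric; the 90% interval is -5.36 ± t·2.73 with t_{0.95,17} = 1.740.
Half-width: 1.740 × 2.73 = 4.75.
-5.36 − 4.75 = -10.11; -5.36 + 4.75 = -0.61.

[-10.11, -0.61]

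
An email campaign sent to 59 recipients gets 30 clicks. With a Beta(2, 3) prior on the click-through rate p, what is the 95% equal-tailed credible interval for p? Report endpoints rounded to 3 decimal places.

[0.379, 0.621]

Posterior: Beta(2+30, 3+29) = Beta(32, 32).
Equal-tailed 95% interval: the 0.025 and 0.975 quantiles of Beta(32, 32).
Posterior mean ≈ 0.500, SD ≈ 0.062; a Normal approximation gives roughly [0.378, 0.622].
Exact: F⁻¹(0.025) = 0.379; F⁻¹(0.975) = 0.621.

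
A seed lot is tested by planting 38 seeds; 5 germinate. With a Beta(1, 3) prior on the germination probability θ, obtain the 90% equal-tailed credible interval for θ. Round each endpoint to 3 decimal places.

Posterior: Beta(1+5, 3+33) = Beta(6, 36).
Equal-tailed 90% interval: the 0.05 and 0.95 quantiles of Beta(6, 36).
Posterior mean ≈ 0.143, SD ≈ 0.053; a Normal approximation gives roughly [0.055, 0.231].
Exact: F⁻¹(0.05) = 0.066; F⁻¹(0.95) = 0.239.

[0.066, 0.239]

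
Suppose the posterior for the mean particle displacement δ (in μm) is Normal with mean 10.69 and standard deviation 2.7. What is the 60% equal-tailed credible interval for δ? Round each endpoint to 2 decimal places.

The posterior is symmetric, so the 60% equal-tailed interval is δ = 10.69 ± z·2.7 with z = 0.842.
Half-width: 0.842 × 2.7 = 2.27.
10.69 − 2.27 = 8.42; 10.69 + 2.27 = 12.96.

[8.42, 12.96]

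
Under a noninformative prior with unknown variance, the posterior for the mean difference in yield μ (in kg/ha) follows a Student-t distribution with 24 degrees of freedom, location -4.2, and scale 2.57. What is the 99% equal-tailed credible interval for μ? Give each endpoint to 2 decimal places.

The t_24 distribution is symmetric; the 99% interval is -4.2 ± t·2.57 with t_{0.995,24} = 2.797.
Half-width: 2.797 × 2.57 = 7.19.
-4.2 − 7.19 = -11.39; -4.2 + 7.19 = 2.99.

[-11.39, 2.99]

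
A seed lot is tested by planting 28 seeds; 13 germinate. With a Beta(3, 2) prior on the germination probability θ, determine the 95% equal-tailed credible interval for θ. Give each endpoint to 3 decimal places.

[0.319, 0.653]

Posterior: Beta(3+13, 2+15) = Beta(16, 17).
Equal-tailed 95% interval: the 0.025 and 0.975 quantiles of Beta(16, 17).
Posterior mean ≈ 0.485, SD ≈ 0.086; a Normal approximation gives roughly [0.317, 0.653].
Exact: F⁻¹(0.025) = 0.319; F⁻¹(0.975) = 0.653.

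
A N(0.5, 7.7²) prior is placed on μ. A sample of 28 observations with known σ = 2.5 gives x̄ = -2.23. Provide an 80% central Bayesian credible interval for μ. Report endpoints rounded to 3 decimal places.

Posterior precision = 1/7.7² + 28/2.5² = 0.0169 + 4.4800 = 4.4969, so posterior SD = 0.4716.
Posterior mean = (0.5/7.7² + 28·-2.23/2.5²) / 4.4969 = -2.2198.
Interval: -2.2198 ± 1.282 × 0.4716 → [-2.824, -1.615].

[-2.824, -1.615]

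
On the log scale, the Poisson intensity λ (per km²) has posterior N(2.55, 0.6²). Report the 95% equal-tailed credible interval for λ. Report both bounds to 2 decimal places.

On the log scale the 95% interval is 2.55 ± 1.960 × 0.6 = [1.3740, 3.7260].
Exponentiate: [e^1.3740, e^3.7260] = [3.95, 41.51].

[3.95, 41.51]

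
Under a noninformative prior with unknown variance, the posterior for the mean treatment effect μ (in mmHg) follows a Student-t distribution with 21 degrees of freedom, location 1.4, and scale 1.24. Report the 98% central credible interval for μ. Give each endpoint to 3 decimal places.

The t_21 distribution is symmetric; the 98% interval is 1.4 ± t·1.24 with t_{0.99,21} = 2.518.
Half-width: 2.518 × 1.24 = 3.122.
1.4 − 3.122 = -1.722; 1.4 + 3.122 = 4.522.

[-1.722, 4.522]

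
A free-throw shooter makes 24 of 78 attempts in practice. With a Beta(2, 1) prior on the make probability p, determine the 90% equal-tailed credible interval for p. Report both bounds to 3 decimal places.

[0.239, 0.408]

Posterior: Beta(2+24, 1+54) = Beta(26, 55).
Equal-tailed 90% interval: the 0.05 and 0.95 quantiles of Beta(26, 55).
Posterior mean ≈ 0.321, SD ≈ 0.052; a Normal approximation gives roughly [0.236, 0.406].
Exact: F⁻¹(0.05) = 0.239; F⁻¹(0.95) = 0.408.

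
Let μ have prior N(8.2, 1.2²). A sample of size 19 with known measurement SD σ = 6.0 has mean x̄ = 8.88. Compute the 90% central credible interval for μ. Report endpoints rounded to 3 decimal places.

[7.006, 9.981]

Posterior precision = 1/1.2² + 19/6.0² = 0.6944 + 0.5278 = 1.2222, so posterior SD = 0.9045.
Posterior mean = (8.2/1.2² + 19·8.88/6.0²) / 1.2222 = 8.4936.
Interval: 8.4936 ± 1.645 × 0.9045 → [7.006, 9.981].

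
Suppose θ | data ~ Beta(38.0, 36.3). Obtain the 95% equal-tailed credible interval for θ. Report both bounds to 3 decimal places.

Posterior: Beta(38.0, 36.3).
Equal-tailed 95% interval: the 0.025 and 0.975 quantiles of Beta(38.0, 36.3).
Posterior mean ≈ 0.511, SD ≈ 0.058; a Normal approximation gives roughly [0.399, 0.624].
Exact: F⁻¹(0.025) = 0.399; F⁻¹(0.975) = 0.624.

[0.399, 0.624]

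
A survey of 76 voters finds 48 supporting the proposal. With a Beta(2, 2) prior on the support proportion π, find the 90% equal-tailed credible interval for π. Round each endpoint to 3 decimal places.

[0.535, 0.712]

Posterior: Beta(2+48, 2+28) = Beta(50, 30).
Equal-tailed 90% interval: the 0.05 and 0.95 quantiles of Beta(50, 30).
Posterior mean ≈ 0.625, SD ≈ 0.054; a Normal approximation gives roughly [0.537, 0.713].
Exact: F⁻¹(0.05) = 0.535; F⁻¹(0.95) = 0.712.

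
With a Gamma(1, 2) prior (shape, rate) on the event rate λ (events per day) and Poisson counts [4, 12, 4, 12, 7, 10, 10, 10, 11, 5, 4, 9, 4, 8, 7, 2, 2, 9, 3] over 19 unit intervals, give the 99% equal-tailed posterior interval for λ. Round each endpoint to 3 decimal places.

[5.051, 7.890]

Posterior: Gamma(1+133, 2+19) = Gamma(134, 21) (shape, rate).
Equal-tailed 99% interval: Gamma(134, 21) quantiles at 0.005 and 0.995.
Posterior mean ≈ 6.381, SD ≈ 0.551; a Normal approximation gives roughly [4.961, 7.801].
Exact: lower = 5.051; upper = 7.890.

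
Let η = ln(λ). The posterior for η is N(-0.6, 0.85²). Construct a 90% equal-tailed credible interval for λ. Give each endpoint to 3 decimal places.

[0.136, 2.221]

On the log scale the 90% interval is -0.6 ± 1.645 × 0.85 = [-1.9981, 0.7981].
Exponentiate: [e^-1.9981, e^0.7981] = [0.136, 2.221].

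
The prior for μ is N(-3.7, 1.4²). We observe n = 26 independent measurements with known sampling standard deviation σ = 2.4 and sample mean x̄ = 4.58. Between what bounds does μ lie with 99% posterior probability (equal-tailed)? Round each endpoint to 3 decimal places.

Posterior precision = 1/1.4² + 26/2.4² = 0.5102 + 4.5139 = 5.0241, so posterior SD = 0.4461.
Posterior mean = (-3.7/1.4² + 26·4.58/2.4²) / 5.0241 = 3.7392.
Interval: 3.7392 ± 2.576 × 0.4461 → [2.590, 4.888].

[2.590, 4.888]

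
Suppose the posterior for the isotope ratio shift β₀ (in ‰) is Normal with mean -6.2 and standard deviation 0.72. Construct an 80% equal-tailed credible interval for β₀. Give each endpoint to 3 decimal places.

The posterior is symmetric, so the 80% equal-tailed interval is β₀ = -6.2 ± z·0.72 with z = 1.282.
Half-width: 1.282 × 0.72 = 0.923.
-6.2 − 0.923 = -7.123; -6.2 + 0.923 = -5.277.

[-7.123, -5.277]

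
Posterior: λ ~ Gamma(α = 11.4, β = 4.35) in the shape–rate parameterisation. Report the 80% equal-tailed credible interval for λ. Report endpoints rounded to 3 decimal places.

[1.688, 3.652]

Posterior: Gamma(shape 11.4, rate 4.35).
Equal-tailed 80% interval: Gamma(11.4, 4.35) quantiles at 0.1 and 0.9.
Posterior mean ≈ 2.621, SD ≈ 0.776; a Normal approximation gives roughly [1.626, 3.615].
Exact: lower = 1.688; upper = 3.652.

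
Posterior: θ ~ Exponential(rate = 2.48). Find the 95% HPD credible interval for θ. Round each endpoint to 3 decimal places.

[0.000, 1.208]

The exponential density is strictly decreasing on [0, ∞), so the HPD interval is anchored at 0: [0, q] with P(θ ≤ q) = 0.95.
q = −ln(1 − 0.95) / 2.48 = 2.9957 / 2.48 = 1.208.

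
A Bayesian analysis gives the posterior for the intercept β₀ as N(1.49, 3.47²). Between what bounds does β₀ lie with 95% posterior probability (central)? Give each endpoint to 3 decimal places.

[-5.311, 8.291]

The posterior is symmetric, so the 95% equal-tailed interval is β₀ = 1.49 ± z·3.47 with z = 1.960.
Half-width: 1.960 × 3.47 = 6.801.
1.49 − 6.801 = -5.311; 1.49 + 6.801 = 8.291.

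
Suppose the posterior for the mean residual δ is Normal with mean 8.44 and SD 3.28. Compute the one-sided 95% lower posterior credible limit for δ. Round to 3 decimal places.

3.045

Need L with P(δ ≥ L) = 0.95: L = 8.44 − z_{0.05}·3.28.
z = 1.645; L = 8.44 − 1.645 × 3.28 = 3.045.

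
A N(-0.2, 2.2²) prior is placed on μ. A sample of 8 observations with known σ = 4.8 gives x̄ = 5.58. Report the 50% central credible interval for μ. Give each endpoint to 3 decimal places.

Posterior precision = 1/2.2² + 8/4.8² = 0.2066 + 0.3472 = 0.5538, so posterior SD = 1.3437.
Posterior mean = (-0.2/2.2² + 8·5.58/4.8²) / 0.5538 = 3.4237.
Interval: 3.4237 ± 0.674 × 1.3437 → [2.517, 4.330].

[2.517, 4.330]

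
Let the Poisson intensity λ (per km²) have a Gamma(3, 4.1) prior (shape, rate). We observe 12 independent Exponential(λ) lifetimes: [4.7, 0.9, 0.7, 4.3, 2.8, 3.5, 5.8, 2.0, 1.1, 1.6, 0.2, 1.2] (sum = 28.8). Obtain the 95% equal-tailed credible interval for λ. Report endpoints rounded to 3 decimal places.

[0.255, 0.714]

Posterior: Gamma(3+12, 4.1+28.8) = Gamma(15, 32.9) (shape, rate).
Equal-tailed 95% interval: Gamma(15, 32.9) quantiles at 0.025 and 0.975.
Posterior mean ≈ 0.456, SD ≈ 0.118; a Normal approximation gives roughly [0.225, 0.687].
Exact: lower = 0.255; upper = 0.714.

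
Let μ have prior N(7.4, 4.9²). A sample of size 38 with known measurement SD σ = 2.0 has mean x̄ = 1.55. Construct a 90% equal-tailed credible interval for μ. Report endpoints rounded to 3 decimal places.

[1.043, 2.108]

Posterior precision = 1/4.9² + 38/2.0² = 0.0416 + 9.5000 = 9.5416, so posterior SD = 0.3237.
Posterior mean = (7.4/4.9² + 38·1.55/2.0²) / 9.5416 = 1.5755.
Interval: 1.5755 ± 1.645 × 0.3237 → [1.043, 2.108].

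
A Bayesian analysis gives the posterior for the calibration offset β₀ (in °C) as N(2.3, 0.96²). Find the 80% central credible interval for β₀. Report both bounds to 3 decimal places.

The posterior is symmetric, so the 80% equal-tailed interval is β₀ = 2.3 ± z·0.96 with z = 1.282.
Half-width: 1.282 × 0.96 = 1.230.
2.3 − 1.230 = 1.070; 2.3 + 1.230 = 3.530.

[1.070, 3.530]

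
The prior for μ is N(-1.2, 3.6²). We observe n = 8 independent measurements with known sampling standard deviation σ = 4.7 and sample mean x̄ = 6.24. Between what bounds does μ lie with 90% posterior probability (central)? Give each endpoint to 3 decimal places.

[2.452, 7.415]

Posterior precision = 1/3.6² + 8/4.7² = 0.0772 + 0.3622 = 0.4393, so posterior SD = 1.5087.
Posterior mean = (-1.2/3.6² + 8·6.24/4.7²) / 0.4393 = 4.9333.
Interval: 4.9333 ± 1.645 × 1.5087 → [2.452, 7.415].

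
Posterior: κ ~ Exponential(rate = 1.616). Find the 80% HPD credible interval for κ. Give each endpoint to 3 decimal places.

The exponential density is strictly decreasing on [0, ∞), so the HPD interval is anchored at 0: [0, q] with P(κ ≤ q) = 0.80.
q = −ln(1 − 0.80) / 1.616 = 1.6094 / 1.616 = 0.996.

[0.000, 0.996]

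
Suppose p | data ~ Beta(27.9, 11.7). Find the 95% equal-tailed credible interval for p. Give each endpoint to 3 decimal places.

[0.555, 0.834]

Posterior: Beta(27.9, 11.7).
Equal-tailed 95% interval: the 0.025 and 0.975 quantiles of Beta(27.9, 11.7).
Posterior mean ≈ 0.705, SD ≈ 0.072; a Normal approximation gives roughly [0.564, 0.845].
Exact: F⁻¹(0.025) = 0.555; F⁻¹(0.975) = 0.834.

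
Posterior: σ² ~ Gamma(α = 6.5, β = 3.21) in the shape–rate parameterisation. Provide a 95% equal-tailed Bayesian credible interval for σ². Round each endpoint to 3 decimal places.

Posterior: Gamma(shape 6.5, rate 3.21).
Equal-tailed 95% interval: Gamma(6.5, 3.21) quantiles at 0.025 and 0.975.
Posterior mean ≈ 2.025, SD ≈ 0.794; a Normal approximation gives roughly [0.468, 3.582].
Exact: lower = 0.780; upper = 3.853.

[0.780, 3.853]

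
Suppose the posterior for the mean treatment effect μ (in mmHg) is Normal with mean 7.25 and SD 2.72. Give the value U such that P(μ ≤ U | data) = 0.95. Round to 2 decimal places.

Need U with P(μ ≤ U) = 0.95: U = 7.25 + z_{0.05}·2.72.
z = 1.645; U = 7.25 + 1.645 × 2.72 = 11.72.

11.72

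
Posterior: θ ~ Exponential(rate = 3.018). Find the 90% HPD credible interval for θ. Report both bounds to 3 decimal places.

The exponential density is strictly decreasing on [0, ∞), so the HPD interval is anchored at 0: [0, q] with P(θ ≤ q) = 0.90.
q = −ln(1 − 0.90) / 3.018 = 2.3026 / 3.018 = 0.763.

[0.000, 0.763]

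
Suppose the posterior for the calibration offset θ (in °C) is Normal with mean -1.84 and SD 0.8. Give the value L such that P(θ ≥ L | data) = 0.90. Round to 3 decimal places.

Need L with P(θ ≥ L) = 0.90: L = -1.84 − z_{0.1}·0.8.
z = 1.282; L = -1.84 − 1.282 × 0.8 = -2.865.

-2.865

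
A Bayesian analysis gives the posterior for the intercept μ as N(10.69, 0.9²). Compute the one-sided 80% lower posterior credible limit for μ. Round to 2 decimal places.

Need L with P(μ ≥ L) = 0.80: L = 10.69 − z_{0.2}·0.9.
z = 0.842; L = 10.69 − 0.842 × 0.9 = 9.93.

9.93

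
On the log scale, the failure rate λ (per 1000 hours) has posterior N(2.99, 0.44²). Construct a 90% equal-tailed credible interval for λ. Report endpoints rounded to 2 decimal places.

[9.64, 41.01]

On the log scale the 90% interval is 2.99 ± 1.645 × 0.44 = [2.2663, 3.7137].
Exponentiate: [e^2.2663, e^3.7137] = [9.64, 41.01].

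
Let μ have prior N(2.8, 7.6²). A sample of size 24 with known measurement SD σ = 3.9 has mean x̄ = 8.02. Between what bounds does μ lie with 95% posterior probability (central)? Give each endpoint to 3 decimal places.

[6.412, 9.515]

Posterior precision = 1/7.6² + 24/3.9² = 0.0173 + 1.5779 = 1.5952, so posterior SD = 0.7918.
Posterior mean = (2.8/7.6² + 24·8.02/3.9²) / 1.5952 = 7.9633.
Interval: 7.9633 ± 1.960 × 0.7918 → [6.412, 9.515].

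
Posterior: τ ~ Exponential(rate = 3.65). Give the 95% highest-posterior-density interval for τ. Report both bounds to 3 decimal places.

The exponential density is strictly decreasing on [0, ∞), so the HPD interval is anchored at 0: [0, q] with P(τ ≤ q) = 0.95.
q = −ln(1 − 0.95) / 3.65 = 2.9957 / 3.65 = 0.821.

[0.000, 0.821]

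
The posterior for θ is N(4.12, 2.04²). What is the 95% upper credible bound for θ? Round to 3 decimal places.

7.476

Need U with P(θ ≤ U) = 0.95: U = 4.12 + z_{0.05}·2.04.
z = 1.645; U = 4.12 + 1.645 × 2.04 = 7.476.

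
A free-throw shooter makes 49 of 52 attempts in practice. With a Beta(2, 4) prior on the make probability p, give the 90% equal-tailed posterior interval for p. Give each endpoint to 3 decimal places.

[0.803, 0.941]

Posterior: Beta(2+49, 4+3) = Beta(51, 7).
Equal-tailed 90% interval: the 0.05 and 0.95 quantiles of Beta(51, 7).
Posterior mean ≈ 0.879, SD ≈ 0.042; a Normal approximation gives roughly [0.810, 0.949].
Exact: F⁻¹(0.05) = 0.803; F⁻¹(0.95) = 0.941.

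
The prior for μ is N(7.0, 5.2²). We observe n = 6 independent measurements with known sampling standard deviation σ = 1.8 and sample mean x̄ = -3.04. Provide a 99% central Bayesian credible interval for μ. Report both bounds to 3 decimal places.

Posterior precision = 1/5.2² + 6/1.8² = 0.0370 + 1.8519 = 1.8888, so posterior SD = 0.7276.
Posterior mean = (7.0/5.2² + 6·-3.04/1.8²) / 1.8888 = -2.8434.
Interval: -2.8434 ± 2.576 × 0.7276 → [-4.718, -0.969].

[-4.718, -0.969]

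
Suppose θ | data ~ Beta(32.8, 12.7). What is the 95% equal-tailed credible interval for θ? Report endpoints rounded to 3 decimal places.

[0.584, 0.840]

Posterior: Beta(32.8, 12.7).
Equal-tailed 95% interval: the 0.025 and 0.975 quantiles of Beta(32.8, 12.7).
Posterior mean ≈ 0.721, SD ≈ 0.066; a Normal approximation gives roughly [0.592, 0.850].
Exact: F⁻¹(0.025) = 0.584; F⁻¹(0.975) = 0.840.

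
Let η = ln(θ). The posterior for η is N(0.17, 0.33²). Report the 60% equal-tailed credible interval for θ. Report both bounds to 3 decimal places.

[0.898, 1.565]

On the log scale the 60% interval is 0.17 ± 0.842 × 0.33 = [-0.1077, 0.4477].
Exponentiate: [e^-0.1077, e^0.4477] = [0.898, 1.565].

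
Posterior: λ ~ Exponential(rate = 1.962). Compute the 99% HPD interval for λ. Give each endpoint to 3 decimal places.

The exponential density is strictly decreasing on [0, ∞), so the HPD interval is anchored at 0: [0, q] with P(λ ≤ q) = 0.99.
q = −ln(1 − 0.99) / 1.962 = 4.6052 / 1.962 = 2.347.

[0.000, 2.347]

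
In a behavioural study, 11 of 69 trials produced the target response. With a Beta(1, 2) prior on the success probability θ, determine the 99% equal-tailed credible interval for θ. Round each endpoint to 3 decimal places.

Posterior: Beta(1+11, 2+58) = Beta(12, 60).
Equal-tailed 99% interval: the 0.005 and 0.995 quantiles of Beta(12, 60).
Posterior mean ≈ 0.167, SD ≈ 0.044; a Normal approximation gives roughly [0.054, 0.279].
Exact: F⁻¹(0.005) = 0.073; F⁻¹(0.995) = 0.295.

[0.073, 0.295]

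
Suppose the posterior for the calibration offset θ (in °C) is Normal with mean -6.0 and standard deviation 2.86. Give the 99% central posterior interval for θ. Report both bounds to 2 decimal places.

[-13.37, 1.37]

The posterior is symmetric, so the 99% equal-tailed interval is θ = -6.0 ± z·2.86 with z = 2.576.
Half-width: 2.576 × 2.86 = 7.37.
-6.0 − 7.37 = -13.37; -6.0 + 7.37 = 1.37.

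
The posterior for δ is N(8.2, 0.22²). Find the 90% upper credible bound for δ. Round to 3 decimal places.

8.482

Need U with P(δ ≤ U) = 0.90: U = 8.2 + z_{0.1}·0.22.
z = 1.282; U = 8.2 + 1.282 × 0.22 = 8.482.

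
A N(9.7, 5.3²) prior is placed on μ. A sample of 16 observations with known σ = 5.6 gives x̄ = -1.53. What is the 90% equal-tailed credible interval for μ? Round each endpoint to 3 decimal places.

[-3.024, 1.429]

Posterior precision = 1/5.3² + 16/5.6² = 0.0356 + 0.5102 = 0.5458, so posterior SD = 1.3536.
Posterior mean = (9.7/5.3² + 16·-1.53/5.6²) / 0.5458 = -0.7975.
Interval: -0.7975 ± 1.645 × 1.3536 → [-3.024, 1.429].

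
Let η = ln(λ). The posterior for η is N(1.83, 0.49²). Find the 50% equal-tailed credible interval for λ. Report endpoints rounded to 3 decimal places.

[4.479, 8.675]

On the log scale the 50% interval is 1.83 ± 0.674 × 0.49 = [1.4995, 2.1605].
Exponentiate: [e^1.4995, e^2.1605] = [4.479, 8.675].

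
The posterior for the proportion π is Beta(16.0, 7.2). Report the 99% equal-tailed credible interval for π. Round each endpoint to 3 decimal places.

[0.427, 0.893]

Posterior: Beta(16.0, 7.2).
Equal-tailed 99% interval: the 0.005 and 0.995 quantiles of Beta(16.0, 7.2).
Posterior mean ≈ 0.690, SD ≈ 0.094; a Normal approximation gives roughly [0.447, 0.932].
Exact: F⁻¹(0.005) = 0.427; F⁻¹(0.995) = 0.893.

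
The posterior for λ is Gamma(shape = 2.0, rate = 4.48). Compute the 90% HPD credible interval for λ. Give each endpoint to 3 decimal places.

The posterior is unimodal and skewed, so the HPD interval has equal density at both endpoints and is the shortest 90% interval.
Solving f(0.019) = f(0.878) with F(0.878) − F(0.019) = 0.90 gives [0.019, 0.878].
For comparison, the equal-tailed interval is [0.079, 1.059]; the HPD is narrower and shifted toward the mode.

[0.019, 0.878]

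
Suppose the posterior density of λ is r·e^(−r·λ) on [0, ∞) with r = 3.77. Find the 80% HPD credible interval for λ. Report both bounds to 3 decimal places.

The exponential density is strictly decreasing on [0, ∞), so the HPD interval is anchored at 0: [0, q] with P(λ ≤ q) = 0.80.
q = −ln(1 − 0.80) / 3.77 = 1.6094 / 3.77 = 0.427.

[0.000, 0.427]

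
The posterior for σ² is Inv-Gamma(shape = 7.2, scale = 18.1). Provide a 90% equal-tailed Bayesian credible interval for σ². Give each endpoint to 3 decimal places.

Inverse-Gamma(7.2, 18.1) quantiles: F⁻¹(0.05) and F⁻¹(0.95).
Equivalently, 1/σ² ~ Gamma(7.2, rate = 18.1); invert its 0.95 and 0.05 quantiles.
Posterior mean ≈ 2.919, SD ≈ 1.280; a Normal approximation gives roughly [0.814, 5.025].
Exact: lower = 1.495; upper = 5.288.

[1.495, 5.288]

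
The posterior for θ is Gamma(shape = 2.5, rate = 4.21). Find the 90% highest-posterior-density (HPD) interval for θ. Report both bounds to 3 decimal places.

The posterior is unimodal and skewed, so the HPD interval has equal density at both endpoints and is the shortest 90% interval.
Solving f(0.057) = f(1.120) with F(1.120) − F(0.057) = 0.90 gives [0.057, 1.120].
For comparison, the equal-tailed interval is [0.136, 1.315]; the HPD is narrower and shifted toward the mode.

[0.057, 1.120]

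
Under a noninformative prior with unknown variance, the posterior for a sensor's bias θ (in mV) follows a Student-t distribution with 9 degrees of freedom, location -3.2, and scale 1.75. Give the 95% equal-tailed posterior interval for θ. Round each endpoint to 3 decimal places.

The t_9 distribution is symmetric; the 95% interval is -3.2 ± t·1.75 with t_{0.975,9} = 2.262.
Half-width: 2.262 × 1.75 = 3.959.
-3.2 − 3.959 = -7.159; -3.2 + 3.959 = 0.759.

[-7.159, 0.759]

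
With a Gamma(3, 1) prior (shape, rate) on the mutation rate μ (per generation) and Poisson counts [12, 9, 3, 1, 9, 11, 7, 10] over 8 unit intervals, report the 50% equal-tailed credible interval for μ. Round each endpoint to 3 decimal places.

Posterior: Gamma(3+62, 1+8) = Gamma(65, 9) (shape, rate).
Equal-tailed 50% interval: Gamma(65, 9) quantiles at 0.25 and 0.75.
Posterior mean ≈ 7.222, SD ≈ 0.896; a Normal approximation gives roughly [6.618, 7.826].
Exact: lower = 6.600; upper = 7.805.

[6.600, 7.805]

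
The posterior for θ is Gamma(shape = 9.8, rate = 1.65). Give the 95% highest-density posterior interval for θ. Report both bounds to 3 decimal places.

[2.519, 9.721]

The posterior is unimodal and skewed, so the HPD interval has equal density at both endpoints and is the shortest 95% interval.
Solving f(2.519) = f(9.721) with F(9.721) − F(2.519) = 0.95 gives [2.519, 9.721].
For comparison, the equal-tailed interval is [2.823, 10.195]; the HPD is narrower and shifted toward the mode.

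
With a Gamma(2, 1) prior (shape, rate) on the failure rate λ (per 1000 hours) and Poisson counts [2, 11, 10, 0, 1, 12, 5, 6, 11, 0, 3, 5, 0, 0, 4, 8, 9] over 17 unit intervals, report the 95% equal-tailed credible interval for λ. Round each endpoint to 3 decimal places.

Posterior: Gamma(2+87, 1+17) = Gamma(89, 18) (shape, rate).
Equal-tailed 95% interval: Gamma(89, 18) quantiles at 0.025 and 0.975.
Posterior mean ≈ 4.944, SD ≈ 0.524; a Normal approximation gives roughly [3.917, 5.972].
Exact: lower = 3.971; upper = 6.023.

[3.971, 6.023]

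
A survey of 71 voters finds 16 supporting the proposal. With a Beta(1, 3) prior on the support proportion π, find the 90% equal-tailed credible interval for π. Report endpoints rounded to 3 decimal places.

Posterior: Beta(1+16, 3+55) = Beta(17, 58).
Equal-tailed 90% interval: the 0.05 and 0.95 quantiles of Beta(17, 58).
Posterior mean ≈ 0.227, SD ≈ 0.048; a Normal approximation gives roughly [0.148, 0.306].
Exact: F⁻¹(0.05) = 0.152; F⁻¹(0.95) = 0.310.

[0.152, 0.310]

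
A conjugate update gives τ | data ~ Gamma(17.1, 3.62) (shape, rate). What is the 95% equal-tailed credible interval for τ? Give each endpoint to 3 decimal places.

[2.757, 7.212]

Posterior: Gamma(shape 17.1, rate 3.62).
Equal-tailed 95% interval: Gamma(17.1, 3.62) quantiles at 0.025 and 0.975.
Posterior mean ≈ 4.724, SD ≈ 1.142; a Normal approximation gives roughly [2.485, 6.963].
Exact: lower = 2.757; upper = 7.212.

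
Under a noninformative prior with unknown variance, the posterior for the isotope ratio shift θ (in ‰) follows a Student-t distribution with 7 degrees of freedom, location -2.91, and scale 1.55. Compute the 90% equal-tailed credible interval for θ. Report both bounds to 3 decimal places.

[-5.847, 0.027]

The t_7 distribution is symmetric; the 90% interval is -2.91 ± t·1.55 with t_{0.95,7} = 1.895.
Half-width: 1.895 × 1.55 = 2.937.
-2.91 − 2.937 = -5.847; -2.91 + 2.937 = 0.027.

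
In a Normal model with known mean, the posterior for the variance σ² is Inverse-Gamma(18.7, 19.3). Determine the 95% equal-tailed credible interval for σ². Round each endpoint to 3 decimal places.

[0.687, 1.722]

Inverse-Gamma(18.7, 19.3) quantiles: F⁻¹(0.025) and F⁻¹(0.975).
Equivalently, 1/σ² ~ Gamma(18.7, rate = 19.3); invert its 0.975 and 0.025 quantiles.
Posterior mean ≈ 1.090, SD ≈ 0.267; a Normal approximation gives roughly [0.567, 1.613].
Exact: lower = 0.687; upper = 1.722.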